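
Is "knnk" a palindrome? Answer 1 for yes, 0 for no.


Input: knnk
Reversed: knnk
  Compare pos 0 ('k') with pos 3 ('k'): match
  Compare pos 1 ('n') with pos 2 ('n'): match
Result: palindrome

1


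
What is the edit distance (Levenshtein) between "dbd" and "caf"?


Computing edit distance: "dbd" -> "caf"
DP table:
           c    a    f
      0    1    2    3
  d   1    1    2    3
  b   2    2    2    3
  d   3    3    3    3
Edit distance = dp[3][3] = 3

3


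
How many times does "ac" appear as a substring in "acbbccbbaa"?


Searching for "ac" in "acbbccbbaa"
Scanning each position:
  Position 0: "ac" => MATCH
  Position 1: "cb" => no
  Position 2: "bb" => no
  Position 3: "bc" => no
  Position 4: "cc" => no
  Position 5: "cb" => no
  Position 6: "bb" => no
  Position 7: "ba" => no
  Position 8: "aa" => no
Total occurrences: 1

1


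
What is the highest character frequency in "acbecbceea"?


Input: acbecbceea
Character counts:
  'a': 2
  'b': 2
  'c': 3
  'e': 3
Maximum frequency: 3

3


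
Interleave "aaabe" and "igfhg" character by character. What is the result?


Interleaving "aaabe" and "igfhg":
  Position 0: 'a' from first, 'i' from second => "ai"
  Position 1: 'a' from first, 'g' from second => "ag"
  Position 2: 'a' from first, 'f' from second => "af"
  Position 3: 'b' from first, 'h' from second => "bh"
  Position 4: 'e' from first, 'g' from second => "eg"
Result: aiagafbheg

aiagafbheg


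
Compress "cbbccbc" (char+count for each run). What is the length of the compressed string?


Input: cbbccbc
Runs:
  'c' x 1 => "c1"
  'b' x 2 => "b2"
  'c' x 2 => "c2"
  'b' x 1 => "b1"
  'c' x 1 => "c1"
Compressed: "c1b2c2b1c1"
Compressed length: 10

10


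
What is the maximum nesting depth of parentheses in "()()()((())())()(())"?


Input: "()()()((())())()(())"
Tracking depth:
  Position 0 '(': depth becomes 1
  Position 1 ')': depth becomes 0
  Position 2 '(': depth becomes 1
  Position 3 ')': depth becomes 0
  Position 4 '(': depth becomes 1
  Position 5 ')': depth becomes 0
  Position 6 '(': depth becomes 1
  Position 7 '(': depth becomes 2
  Position 8 '(': depth becomes 3
  Position 9 ')': depth becomes 2
  Position 10 ')': depth becomes 1
  Position 11 '(': depth becomes 2
  Position 12 ')': depth becomes 1
  Position 13 ')': depth becomes 0
  Position 14 '(': depth becomes 1
  Position 15 ')': depth becomes 0
  Position 16 '(': depth becomes 1
  Position 17 '(': depth becomes 2
  Position 18 ')': depth becomes 1
  Position 19 ')': depth becomes 0
Maximum depth reached: 3

3


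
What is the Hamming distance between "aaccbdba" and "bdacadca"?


Comparing "aaccbdba" and "bdacadca" position by position:
  Position 0: 'a' vs 'b' => differ
  Position 1: 'a' vs 'd' => differ
  Position 2: 'c' vs 'a' => differ
  Position 3: 'c' vs 'c' => same
  Position 4: 'b' vs 'a' => differ
  Position 5: 'd' vs 'd' => same
  Position 6: 'b' vs 'c' => differ
  Position 7: 'a' vs 'a' => same
Total differences (Hamming distance): 5

5


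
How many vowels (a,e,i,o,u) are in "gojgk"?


Input: gojgk
Checking each character:
  'g' at position 0: consonant
  'o' at position 1: vowel (running total: 1)
  'j' at position 2: consonant
  'g' at position 3: consonant
  'k' at position 4: consonant
Total vowels: 1

1


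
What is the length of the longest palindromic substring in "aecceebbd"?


Input: "aecceebbd"
Checking substrings for palindromes:
  [1:5] "ecce" (len 4) => palindrome
  [2:4] "cc" (len 2) => palindrome
  [4:6] "ee" (len 2) => palindrome
  [6:8] "bb" (len 2) => palindrome
Longest palindromic substring: "ecce" with length 4

4


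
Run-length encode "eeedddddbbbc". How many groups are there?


Input: eeedddddbbbc
Scanning for consecutive runs:
  Group 1: 'e' x 3 (positions 0-2)
  Group 2: 'd' x 5 (positions 3-7)
  Group 3: 'b' x 3 (positions 8-10)
  Group 4: 'c' x 1 (positions 11-11)
Total groups: 4

4


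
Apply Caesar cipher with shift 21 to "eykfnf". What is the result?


Caesar cipher: shift "eykfnf" by 21
  'e' (pos 4) + 21 = pos 25 = 'z'
  'y' (pos 24) + 21 = pos 19 = 't'
  'k' (pos 10) + 21 = pos 5 = 'f'
  'f' (pos 5) + 21 = pos 0 = 'a'
  'n' (pos 13) + 21 = pos 8 = 'i'
  'f' (pos 5) + 21 = pos 0 = 'a'
Result: ztfaia

ztfaia


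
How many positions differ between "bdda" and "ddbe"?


Comparing "bdda" and "ddbe" position by position:
  Position 0: 'b' vs 'd' => DIFFER
  Position 1: 'd' vs 'd' => same
  Position 2: 'd' vs 'b' => DIFFER
  Position 3: 'a' vs 'e' => DIFFER
Positions that differ: 3

3


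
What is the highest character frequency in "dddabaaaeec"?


Input: dddabaaaeec
Character counts:
  'a': 4
  'b': 1
  'c': 1
  'd': 3
  'e': 2
Maximum frequency: 4

4


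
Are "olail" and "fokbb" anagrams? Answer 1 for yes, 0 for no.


Strings: "olail", "fokbb"
Sorted first:  aillo
Sorted second: bbfko
Differ at position 0: 'a' vs 'b' => not anagrams

0


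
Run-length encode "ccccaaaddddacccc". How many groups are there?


Input: ccccaaaddddacccc
Scanning for consecutive runs:
  Group 1: 'c' x 4 (positions 0-3)
  Group 2: 'a' x 3 (positions 4-6)
  Group 3: 'd' x 4 (positions 7-10)
  Group 4: 'a' x 1 (positions 11-11)
  Group 5: 'c' x 4 (positions 12-15)
Total groups: 5

5


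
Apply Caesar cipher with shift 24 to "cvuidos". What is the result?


Caesar cipher: shift "cvuidos" by 24
  'c' (pos 2) + 24 = pos 0 = 'a'
  'v' (pos 21) + 24 = pos 19 = 't'
  'u' (pos 20) + 24 = pos 18 = 's'
  'i' (pos 8) + 24 = pos 6 = 'g'
  'd' (pos 3) + 24 = pos 1 = 'b'
  'o' (pos 14) + 24 = pos 12 = 'm'
  's' (pos 18) + 24 = pos 16 = 'q'
Result: atsgbmq

atsgbmq


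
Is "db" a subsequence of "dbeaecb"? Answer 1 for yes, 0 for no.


Check if "db" is a subsequence of "dbeaecb"
Greedy scan:
  Position 0 ('d'): matches sub[0] = 'd'
  Position 1 ('b'): matches sub[1] = 'b'
  Position 2 ('e'): no match needed
  Position 3 ('a'): no match needed
  Position 4 ('e'): no match needed
  Position 5 ('c'): no match needed
  Position 6 ('b'): no match needed
All 2 characters matched => is a subsequence

1


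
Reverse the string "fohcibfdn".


Input: fohcibfdn
Reading characters right to left:
  Position 8: 'n'
  Position 7: 'd'
  Position 6: 'f'
  Position 5: 'b'
  Position 4: 'i'
  Position 3: 'c'
  Position 2: 'h'
  Position 1: 'o'
  Position 0: 'f'
Reversed: ndfbichof

ndfbichof


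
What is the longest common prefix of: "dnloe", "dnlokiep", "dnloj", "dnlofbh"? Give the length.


Words: dnloe, dnlokiep, dnloj, dnlofbh
  Position 0: all 'd' => match
  Position 1: all 'n' => match
  Position 2: all 'l' => match
  Position 3: all 'o' => match
  Position 4: ('e', 'k', 'j', 'f') => mismatch, stop
LCP = "dnlo" (length 4)

4


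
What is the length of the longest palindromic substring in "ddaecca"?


Input: "ddaecca"
Checking substrings for palindromes:
  [0:2] "dd" (len 2) => palindrome
  [4:6] "cc" (len 2) => palindrome
Longest palindromic substring: "dd" with length 2

2


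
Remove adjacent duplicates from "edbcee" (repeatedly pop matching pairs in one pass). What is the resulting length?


Input: edbcee
Stack-based adjacent duplicate removal:
  Read 'e': push. Stack: e
  Read 'd': push. Stack: ed
  Read 'b': push. Stack: edb
  Read 'c': push. Stack: edbc
  Read 'e': push. Stack: edbce
  Read 'e': matches stack top 'e' => pop. Stack: edbc
Final stack: "edbc" (length 4)

4


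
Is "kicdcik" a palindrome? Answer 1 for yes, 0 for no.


Input: kicdcik
Reversed: kicdcik
  Compare pos 0 ('k') with pos 6 ('k'): match
  Compare pos 1 ('i') with pos 5 ('i'): match
  Compare pos 2 ('c') with pos 4 ('c'): match
Result: palindrome

1


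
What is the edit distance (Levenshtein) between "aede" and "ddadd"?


Computing edit distance: "aede" -> "ddadd"
DP table:
           d    d    a    d    d
      0    1    2    3    4    5
  a   1    1    2    2    3    4
  e   2    2    2    3    3    4
  d   3    2    2    3    3    3
  e   4    3    3    3    4    4
Edit distance = dp[4][5] = 4

4


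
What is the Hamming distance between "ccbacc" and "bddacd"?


Comparing "ccbacc" and "bddacd" position by position:
  Position 0: 'c' vs 'b' => differ
  Position 1: 'c' vs 'd' => differ
  Position 2: 'b' vs 'd' => differ
  Position 3: 'a' vs 'a' => same
  Position 4: 'c' vs 'c' => same
  Position 5: 'c' vs 'd' => differ
Total differences (Hamming distance): 4

4


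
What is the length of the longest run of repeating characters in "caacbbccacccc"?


Input: "caacbbccacccc"
Scanning for longest run:
  Position 1 ('a'): new char, reset run to 1
  Position 2 ('a'): continues run of 'a', length=2
  Position 3 ('c'): new char, reset run to 1
  Position 4 ('b'): new char, reset run to 1
  Position 5 ('b'): continues run of 'b', length=2
  Position 6 ('c'): new char, reset run to 1
  Position 7 ('c'): continues run of 'c', length=2
  Position 8 ('a'): new char, reset run to 1
  Position 9 ('c'): new char, reset run to 1
  Position 10 ('c'): continues run of 'c', length=2
  Position 11 ('c'): continues run of 'c', length=3
  Position 12 ('c'): continues run of 'c', length=4
Longest run: 'c' with length 4

4


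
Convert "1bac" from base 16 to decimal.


Input: "1bac" in base 16
Positional expansion:
  Digit '1' (value 1) x 16^3 = 4096
  Digit 'b' (value 11) x 16^2 = 2816
  Digit 'a' (value 10) x 16^1 = 160
  Digit 'c' (value 12) x 16^0 = 12
Sum = 7084

7084


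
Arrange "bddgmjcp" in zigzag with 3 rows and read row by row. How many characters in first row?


Zigzag "bddgmjcp" into 3 rows:
Placing characters:
  'b' => row 0
  'd' => row 1
  'd' => row 2
  'g' => row 1
  'm' => row 0
  'j' => row 1
  'c' => row 2
  'p' => row 1
Rows:
  Row 0: "bm"
  Row 1: "dgjp"
  Row 2: "dc"
First row length: 2

2


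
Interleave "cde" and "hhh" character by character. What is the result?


Interleaving "cde" and "hhh":
  Position 0: 'c' from first, 'h' from second => "ch"
  Position 1: 'd' from first, 'h' from second => "dh"
  Position 2: 'e' from first, 'h' from second => "eh"
Result: chdheh

chdheh


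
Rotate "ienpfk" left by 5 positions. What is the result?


Input: "ienpfk", rotate left by 5
First 5 characters: "ienpf"
Remaining characters: "k"
Concatenate remaining + first: "k" + "ienpf" = "kienpf"

kienpf


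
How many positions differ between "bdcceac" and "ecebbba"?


Comparing "bdcceac" and "ecebbba" position by position:
  Position 0: 'b' vs 'e' => DIFFER
  Position 1: 'd' vs 'c' => DIFFER
  Position 2: 'c' vs 'e' => DIFFER
  Position 3: 'c' vs 'b' => DIFFER
  Position 4: 'e' vs 'b' => DIFFER
  Position 5: 'a' vs 'b' => DIFFER
  Position 6: 'c' vs 'a' => DIFFER
Positions that differ: 7

7


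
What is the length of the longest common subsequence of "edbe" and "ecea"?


LCS of "edbe" and "ecea"
DP table:
           e    c    e    a
      0    0    0    0    0
  e   0    1    1    1    1
  d   0    1    1    1    1
  b   0    1    1    1    1
  e   0    1    1    2    2
LCS length = dp[4][4] = 2

2


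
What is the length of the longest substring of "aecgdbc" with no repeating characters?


Input: "aecgdbc"
Sliding window (track last position of each char):
  Position 0 ('a'): window [0,0] length 1 -- new best
  Position 1 ('e'): window [0,1] length 2 -- new best
  Position 2 ('c'): window [0,2] length 3 -- new best
  Position 3 ('g'): window [0,3] length 4 -- new best
  Position 4 ('d'): window [0,4] length 5 -- new best
  Position 5 ('b'): window [0,5] length 6 -- new best
  Position 6 ('c'): repeat (last at 2), move window start to 3
  Position 6 ('c'): window [3,6] length 4
Longest substring with no repeats: "aecgdb" with length 6

6


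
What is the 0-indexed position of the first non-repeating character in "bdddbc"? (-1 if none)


Input: bdddbc
Character frequencies:
  'b': 2
  'c': 1
  'd': 3
Scanning left to right for freq == 1:
  Position 0 ('b'): freq=2, skip
  Position 1 ('d'): freq=3, skip
  Position 2 ('d'): freq=3, skip
  Position 3 ('d'): freq=3, skip
  Position 4 ('b'): freq=2, skip
  Position 5 ('c'): unique! => answer = 5

5


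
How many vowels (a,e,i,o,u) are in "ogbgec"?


Input: ogbgec
Checking each character:
  'o' at position 0: vowel (running total: 1)
  'g' at position 1: consonant
  'b' at position 2: consonant
  'g' at position 3: consonant
  'e' at position 4: vowel (running total: 2)
  'c' at position 5: consonant
Total vowels: 2

2


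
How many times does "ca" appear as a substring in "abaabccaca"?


Searching for "ca" in "abaabccaca"
Scanning each position:
  Position 0: "ab" => no
  Position 1: "ba" => no
  Position 2: "aa" => no
  Position 3: "ab" => no
  Position 4: "bc" => no
  Position 5: "cc" => no
  Position 6: "ca" => MATCH
  Position 7: "ac" => no
  Position 8: "ca" => MATCH
Total occurrences: 2

2


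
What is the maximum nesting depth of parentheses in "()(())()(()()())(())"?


Input: "()(())()(()()())(())"
Tracking depth:
  Position 0 '(': depth becomes 1
  Position 1 ')': depth becomes 0
  Position 2 '(': depth becomes 1
  Position 3 '(': depth becomes 2
  Position 4 ')': depth becomes 1
  Position 5 ')': depth becomes 0
  Position 6 '(': depth becomes 1
  Position 7 ')': depth becomes 0
  Position 8 '(': depth becomes 1
  Position 9 '(': depth becomes 2
  Position 10 ')': depth becomes 1
  Position 11 '(': depth becomes 2
  Position 12 ')': depth becomes 1
  Position 13 '(': depth becomes 2
  Position 14 ')': depth becomes 1
  Position 15 ')': depth becomes 0
  Position 16 '(': depth becomes 1
  Position 17 '(': depth becomes 2
  Position 18 ')': depth becomes 1
  Position 19 ')': depth becomes 0
Maximum depth reached: 2

2


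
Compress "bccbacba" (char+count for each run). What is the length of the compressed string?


Input: bccbacba
Runs:
  'b' x 1 => "b1"
  'c' x 2 => "c2"
  'b' x 1 => "b1"
  'a' x 1 => "a1"
  'c' x 1 => "c1"
  'b' x 1 => "b1"
  'a' x 1 => "a1"
Compressed: "b1c2b1a1c1b1a1"
Compressed length: 14

14


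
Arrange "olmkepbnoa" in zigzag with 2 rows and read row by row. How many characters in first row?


Zigzag "olmkepbnoa" into 2 rows:
Placing characters:
  'o' => row 0
  'l' => row 1
  'm' => row 0
  'k' => row 1
  'e' => row 0
  'p' => row 1
  'b' => row 0
  'n' => row 1
  'o' => row 0
  'a' => row 1
Rows:
  Row 0: "omebo"
  Row 1: "lkpna"
First row length: 5

5


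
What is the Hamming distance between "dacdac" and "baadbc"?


Comparing "dacdac" and "baadbc" position by position:
  Position 0: 'd' vs 'b' => differ
  Position 1: 'a' vs 'a' => same
  Position 2: 'c' vs 'a' => differ
  Position 3: 'd' vs 'd' => same
  Position 4: 'a' vs 'b' => differ
  Position 5: 'c' vs 'c' => same
Total differences (Hamming distance): 3

3


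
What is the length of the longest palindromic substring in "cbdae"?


Input: "cbdae"
Checking substrings for palindromes:
  No multi-char palindromic substrings found
Longest palindromic substring: "c" with length 1

1


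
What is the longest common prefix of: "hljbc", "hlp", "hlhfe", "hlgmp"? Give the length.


Words: hljbc, hlp, hlhfe, hlgmp
  Position 0: all 'h' => match
  Position 1: all 'l' => match
  Position 2: ('j', 'p', 'h', 'g') => mismatch, stop
LCP = "hl" (length 2)

2


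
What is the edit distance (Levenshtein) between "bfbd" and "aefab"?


Computing edit distance: "bfbd" -> "aefab"
DP table:
           a    e    f    a    b
      0    1    2    3    4    5
  b   1    1    2    3    4    4
  f   2    2    2    2    3    4
  b   3    3    3    3    3    3
  d   4    4    4    4    4    4
Edit distance = dp[4][5] = 4

4


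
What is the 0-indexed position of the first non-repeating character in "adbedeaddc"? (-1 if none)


Input: adbedeaddc
Character frequencies:
  'a': 2
  'b': 1
  'c': 1
  'd': 4
  'e': 2
Scanning left to right for freq == 1:
  Position 0 ('a'): freq=2, skip
  Position 1 ('d'): freq=4, skip
  Position 2 ('b'): unique! => answer = 2

2


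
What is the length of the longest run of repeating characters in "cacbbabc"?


Input: "cacbbabc"
Scanning for longest run:
  Position 1 ('a'): new char, reset run to 1
  Position 2 ('c'): new char, reset run to 1
  Position 3 ('b'): new char, reset run to 1
  Position 4 ('b'): continues run of 'b', length=2
  Position 5 ('a'): new char, reset run to 1
  Position 6 ('b'): new char, reset run to 1
  Position 7 ('c'): new char, reset run to 1
Longest run: 'b' with length 2

2


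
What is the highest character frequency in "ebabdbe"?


Input: ebabdbe
Character counts:
  'a': 1
  'b': 3
  'd': 1
  'e': 2
Maximum frequency: 3

3


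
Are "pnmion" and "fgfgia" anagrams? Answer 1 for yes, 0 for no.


Strings: "pnmion", "fgfgia"
Sorted first:  imnnop
Sorted second: affggi
Differ at position 0: 'i' vs 'a' => not anagrams

0


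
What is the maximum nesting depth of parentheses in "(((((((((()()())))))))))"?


Input: "(((((((((()()())))))))))"
Tracking depth:
  Position 0 '(': depth becomes 1
  Position 1 '(': depth becomes 2
  Position 2 '(': depth becomes 3
  Position 3 '(': depth becomes 4
  Position 4 '(': depth becomes 5
  Position 5 '(': depth becomes 6
  Position 6 '(': depth becomes 7
  Position 7 '(': depth becomes 8
  Position 8 '(': depth becomes 9
  Position 9 '(': depth becomes 10
  Position 10 ')': depth becomes 9
  Position 11 '(': depth becomes 10
  Position 12 ')': depth becomes 9
  Position 13 '(': depth becomes 10
  Position 14 ')': depth becomes 9
  Position 15 ')': depth becomes 8
  Position 16 ')': depth becomes 7
  Position 17 ')': depth becomes 6
  Position 18 ')': depth becomes 5
  Position 19 ')': depth becomes 4
  Position 20 ')': depth becomes 3
  Position 21 ')': depth becomes 2
  Position 22 ')': depth becomes 1
  Position 23 ')': depth becomes 0
Maximum depth reached: 10

10


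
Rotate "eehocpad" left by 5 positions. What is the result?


Input: "eehocpad", rotate left by 5
First 5 characters: "eehoc"
Remaining characters: "pad"
Concatenate remaining + first: "pad" + "eehoc" = "padeehoc"

padeehoc


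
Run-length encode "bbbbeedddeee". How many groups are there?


Input: bbbbeedddeee
Scanning for consecutive runs:
  Group 1: 'b' x 4 (positions 0-3)
  Group 2: 'e' x 2 (positions 4-5)
  Group 3: 'd' x 3 (positions 6-8)
  Group 4: 'e' x 3 (positions 9-11)
Total groups: 4

4


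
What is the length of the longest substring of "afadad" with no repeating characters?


Input: "afadad"
Sliding window (track last position of each char):
  Position 0 ('a'): window [0,0] length 1 -- new best
  Position 1 ('f'): window [0,1] length 2 -- new best
  Position 2 ('a'): repeat (last at 0), move window start to 1
  Position 2 ('a'): window [1,2] length 2
  Position 3 ('d'): window [1,3] length 3 -- new best
  Position 4 ('a'): repeat (last at 2), move window start to 3
  Position 4 ('a'): window [3,4] length 2
  Position 5 ('d'): repeat (last at 3), move window start to 4
  Position 5 ('d'): window [4,5] length 2
Longest substring with no repeats: "fad" with length 3

3


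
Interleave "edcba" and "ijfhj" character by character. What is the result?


Interleaving "edcba" and "ijfhj":
  Position 0: 'e' from first, 'i' from second => "ei"
  Position 1: 'd' from first, 'j' from second => "dj"
  Position 2: 'c' from first, 'f' from second => "cf"
  Position 3: 'b' from first, 'h' from second => "bh"
  Position 4: 'a' from first, 'j' from second => "aj"
Result: eidjcfbhaj

eidjcfbhaj


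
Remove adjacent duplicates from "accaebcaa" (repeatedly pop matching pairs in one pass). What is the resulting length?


Input: accaebcaa
Stack-based adjacent duplicate removal:
  Read 'a': push. Stack: a
  Read 'c': push. Stack: ac
  Read 'c': matches stack top 'c' => pop. Stack: a
  Read 'a': matches stack top 'a' => pop. Stack: (empty)
  Read 'e': push. Stack: e
  Read 'b': push. Stack: eb
  Read 'c': push. Stack: ebc
  Read 'a': push. Stack: ebca
  Read 'a': matches stack top 'a' => pop. Stack: ebc
Final stack: "ebc" (length 3)

3


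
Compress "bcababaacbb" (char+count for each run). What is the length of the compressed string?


Input: bcababaacbb
Runs:
  'b' x 1 => "b1"
  'c' x 1 => "c1"
  'a' x 1 => "a1"
  'b' x 1 => "b1"
  'a' x 1 => "a1"
  'b' x 1 => "b1"
  'a' x 2 => "a2"
  'c' x 1 => "c1"
  'b' x 2 => "b2"
Compressed: "b1c1a1b1a1b1a2c1b2"
Compressed length: 18

18


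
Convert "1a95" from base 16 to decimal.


Input: "1a95" in base 16
Positional expansion:
  Digit '1' (value 1) x 16^3 = 4096
  Digit 'a' (value 10) x 16^2 = 2560
  Digit '9' (value 9) x 16^1 = 144
  Digit '5' (value 5) x 16^0 = 5
Sum = 6805

6805


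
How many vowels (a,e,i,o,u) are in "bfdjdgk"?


Input: bfdjdgk
Checking each character:
  'b' at position 0: consonant
  'f' at position 1: consonant
  'd' at position 2: consonant
  'j' at position 3: consonant
  'd' at position 4: consonant
  'g' at position 5: consonant
  'k' at position 6: consonant
Total vowels: 0

0


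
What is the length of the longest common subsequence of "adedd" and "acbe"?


LCS of "adedd" and "acbe"
DP table:
           a    c    b    e
      0    0    0    0    0
  a   0    1    1    1    1
  d   0    1    1    1    1
  e   0    1    1    1    2
  d   0    1    1    1    2
  d   0    1    1    1    2
LCS length = dp[5][4] = 2

2


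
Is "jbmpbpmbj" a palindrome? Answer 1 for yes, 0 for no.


Input: jbmpbpmbj
Reversed: jbmpbpmbj
  Compare pos 0 ('j') with pos 8 ('j'): match
  Compare pos 1 ('b') with pos 7 ('b'): match
  Compare pos 2 ('m') with pos 6 ('m'): match
  Compare pos 3 ('p') with pos 5 ('p'): match
Result: palindrome

1


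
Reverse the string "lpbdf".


Input: lpbdf
Reading characters right to left:
  Position 4: 'f'
  Position 3: 'd'
  Position 2: 'b'
  Position 1: 'p'
  Position 0: 'l'
Reversed: fdbpl

fdbpl


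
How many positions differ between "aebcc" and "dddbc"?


Comparing "aebcc" and "dddbc" position by position:
  Position 0: 'a' vs 'd' => DIFFER
  Position 1: 'e' vs 'd' => DIFFER
  Position 2: 'b' vs 'd' => DIFFER
  Position 3: 'c' vs 'b' => DIFFER
  Position 4: 'c' vs 'c' => same
Positions that differ: 4

4


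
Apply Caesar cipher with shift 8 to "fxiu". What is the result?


Caesar cipher: shift "fxiu" by 8
  'f' (pos 5) + 8 = pos 13 = 'n'
  'x' (pos 23) + 8 = pos 5 = 'f'
  'i' (pos 8) + 8 = pos 16 = 'q'
  'u' (pos 20) + 8 = pos 2 = 'c'
Result: nfqc

nfqc


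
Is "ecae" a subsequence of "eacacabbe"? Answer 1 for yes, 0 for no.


Check if "ecae" is a subsequence of "eacacabbe"
Greedy scan:
  Position 0 ('e'): matches sub[0] = 'e'
  Position 1 ('a'): no match needed
  Position 2 ('c'): matches sub[1] = 'c'
  Position 3 ('a'): matches sub[2] = 'a'
  Position 4 ('c'): no match needed
  Position 5 ('a'): no match needed
  Position 6 ('b'): no match needed
  Position 7 ('b'): no match needed
  Position 8 ('e'): matches sub[3] = 'e'
All 4 characters matched => is a subsequence

1


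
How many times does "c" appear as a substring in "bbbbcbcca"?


Searching for "c" in "bbbbcbcca"
Scanning each position:
  Position 0: "b" => no
  Position 1: "b" => no
  Position 2: "b" => no
  Position 3: "b" => no
  Position 4: "c" => MATCH
  Position 5: "b" => no
  Position 6: "c" => MATCH
  Position 7: "c" => MATCH
  Position 8: "a" => no
Total occurrences: 3

3


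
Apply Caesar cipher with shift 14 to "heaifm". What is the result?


Caesar cipher: shift "heaifm" by 14
  'h' (pos 7) + 14 = pos 21 = 'v'
  'e' (pos 4) + 14 = pos 18 = 's'
  'a' (pos 0) + 14 = pos 14 = 'o'
  'i' (pos 8) + 14 = pos 22 = 'w'
  'f' (pos 5) + 14 = pos 19 = 't'
  'm' (pos 12) + 14 = pos 0 = 'a'
Result: vsowta

vsowta


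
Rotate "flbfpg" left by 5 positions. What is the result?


Input: "flbfpg", rotate left by 5
First 5 characters: "flbfp"
Remaining characters: "g"
Concatenate remaining + first: "g" + "flbfp" = "gflbfp"

gflbfp


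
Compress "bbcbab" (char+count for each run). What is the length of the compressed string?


Input: bbcbab
Runs:
  'b' x 2 => "b2"
  'c' x 1 => "c1"
  'b' x 1 => "b1"
  'a' x 1 => "a1"
  'b' x 1 => "b1"
Compressed: "b2c1b1a1b1"
Compressed length: 10

10


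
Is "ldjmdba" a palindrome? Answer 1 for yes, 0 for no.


Input: ldjmdba
Reversed: abdmjdl
  Compare pos 0 ('l') with pos 6 ('a'): MISMATCH
  Compare pos 1 ('d') with pos 5 ('b'): MISMATCH
  Compare pos 2 ('j') with pos 4 ('d'): MISMATCH
Result: not a palindrome

0


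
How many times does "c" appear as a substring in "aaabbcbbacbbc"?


Searching for "c" in "aaabbcbbacbbc"
Scanning each position:
  Position 0: "a" => no
  Position 1: "a" => no
  Position 2: "a" => no
  Position 3: "b" => no
  Position 4: "b" => no
  Position 5: "c" => MATCH
  Position 6: "b" => no
  Position 7: "b" => no
  Position 8: "a" => no
  Position 9: "c" => MATCH
  Position 10: "b" => no
  Position 11: "b" => no
  Position 12: "c" => MATCH
Total occurrences: 3

3


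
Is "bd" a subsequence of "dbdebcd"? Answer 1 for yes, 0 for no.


Check if "bd" is a subsequence of "dbdebcd"
Greedy scan:
  Position 0 ('d'): no match needed
  Position 1 ('b'): matches sub[0] = 'b'
  Position 2 ('d'): matches sub[1] = 'd'
  Position 3 ('e'): no match needed
  Position 4 ('b'): no match needed
  Position 5 ('c'): no match needed
  Position 6 ('d'): no match needed
All 2 characters matched => is a subsequence

1


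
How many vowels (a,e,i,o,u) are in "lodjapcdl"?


Input: lodjapcdl
Checking each character:
  'l' at position 0: consonant
  'o' at position 1: vowel (running total: 1)
  'd' at position 2: consonant
  'j' at position 3: consonant
  'a' at position 4: vowel (running total: 2)
  'p' at position 5: consonant
  'c' at position 6: consonant
  'd' at position 7: consonant
  'l' at position 8: consonant
Total vowels: 2

2


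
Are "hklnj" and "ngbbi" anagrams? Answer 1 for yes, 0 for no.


Strings: "hklnj", "ngbbi"
Sorted first:  hjkln
Sorted second: bbgin
Differ at position 0: 'h' vs 'b' => not anagrams

0


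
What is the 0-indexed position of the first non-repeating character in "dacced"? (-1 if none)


Input: dacced
Character frequencies:
  'a': 1
  'c': 2
  'd': 2
  'e': 1
Scanning left to right for freq == 1:
  Position 0 ('d'): freq=2, skip
  Position 1 ('a'): unique! => answer = 1

1


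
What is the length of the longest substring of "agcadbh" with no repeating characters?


Input: "agcadbh"
Sliding window (track last position of each char):
  Position 0 ('a'): window [0,0] length 1 -- new best
  Position 1 ('g'): window [0,1] length 2 -- new best
  Position 2 ('c'): window [0,2] length 3 -- new best
  Position 3 ('a'): repeat (last at 0), move window start to 1
  Position 3 ('a'): window [1,3] length 3
  Position 4 ('d'): window [1,4] length 4 -- new best
  Position 5 ('b'): window [1,5] length 5 -- new best
  Position 6 ('h'): window [1,6] length 6 -- new best
Longest substring with no repeats: "gcadbh" with length 6

6


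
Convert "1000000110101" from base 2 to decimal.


Input: "1000000110101" in base 2
Positional expansion:
  Digit '1' (value 1) x 2^12 = 4096
  Digit '0' (value 0) x 2^11 = 0
  Digit '0' (value 0) x 2^10 = 0
  Digit '0' (value 0) x 2^9 = 0
  Digit '0' (value 0) x 2^8 = 0
  Digit '0' (value 0) x 2^7 = 0
  Digit '0' (value 0) x 2^6 = 0
  Digit '1' (value 1) x 2^5 = 32
  Digit '1' (value 1) x 2^4 = 16
  Digit '0' (value 0) x 2^3 = 0
  Digit '1' (value 1) x 2^2 = 4
  Digit '0' (value 0) x 2^1 = 0
  Digit '1' (value 1) x 2^0 = 1
Sum = 4149

4149


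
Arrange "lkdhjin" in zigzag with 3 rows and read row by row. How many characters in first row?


Zigzag "lkdhjin" into 3 rows:
Placing characters:
  'l' => row 0
  'k' => row 1
  'd' => row 2
  'h' => row 1
  'j' => row 0
  'i' => row 1
  'n' => row 2
Rows:
  Row 0: "lj"
  Row 1: "khi"
  Row 2: "dn"
First row length: 2

2


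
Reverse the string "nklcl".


Input: nklcl
Reading characters right to left:
  Position 4: 'l'
  Position 3: 'c'
  Position 2: 'l'
  Position 1: 'k'
  Position 0: 'n'
Reversed: lclkn

lclkn


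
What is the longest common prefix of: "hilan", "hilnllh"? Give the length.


Words: hilan, hilnllh
  Position 0: all 'h' => match
  Position 1: all 'i' => match
  Position 2: all 'l' => match
  Position 3: ('a', 'n') => mismatch, stop
LCP = "hil" (length 3)

3


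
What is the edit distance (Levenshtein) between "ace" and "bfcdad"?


Computing edit distance: "ace" -> "bfcdad"
DP table:
           b    f    c    d    a    d
      0    1    2    3    4    5    6
  a   1    1    2    3    4    4    5
  c   2    2    2    2    3    4    5
  e   3    3    3    3    3    4    5
Edit distance = dp[3][6] = 5

5


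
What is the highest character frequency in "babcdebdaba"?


Input: babcdebdaba
Character counts:
  'a': 3
  'b': 4
  'c': 1
  'd': 2
  'e': 1
Maximum frequency: 4

4


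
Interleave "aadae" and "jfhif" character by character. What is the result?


Interleaving "aadae" and "jfhif":
  Position 0: 'a' from first, 'j' from second => "aj"
  Position 1: 'a' from first, 'f' from second => "af"
  Position 2: 'd' from first, 'h' from second => "dh"
  Position 3: 'a' from first, 'i' from second => "ai"
  Position 4: 'e' from first, 'f' from second => "ef"
Result: ajafdhaief

ajafdhaief


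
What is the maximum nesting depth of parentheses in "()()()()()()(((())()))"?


Input: "()()()()()()(((())()))"
Tracking depth:
  Position 0 '(': depth becomes 1
  Position 1 ')': depth becomes 0
  Position 2 '(': depth becomes 1
  Position 3 ')': depth becomes 0
  Position 4 '(': depth becomes 1
  Position 5 ')': depth becomes 0
  Position 6 '(': depth becomes 1
  Position 7 ')': depth becomes 0
  Position 8 '(': depth becomes 1
  Position 9 ')': depth becomes 0
  Position 10 '(': depth becomes 1
  Position 11 ')': depth becomes 0
  Position 12 '(': depth becomes 1
  Position 13 '(': depth becomes 2
  Position 14 '(': depth becomes 3
  Position 15 '(': depth becomes 4
  Position 16 ')': depth becomes 3
  Position 17 ')': depth becomes 2
  Position 18 '(': depth becomes 3
  Position 19 ')': depth becomes 2
  Position 20 ')': depth becomes 1
  Position 21 ')': depth becomes 0
Maximum depth reached: 4

4


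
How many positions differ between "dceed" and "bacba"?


Comparing "dceed" and "bacba" position by position:
  Position 0: 'd' vs 'b' => DIFFER
  Position 1: 'c' vs 'a' => DIFFER
  Position 2: 'e' vs 'c' => DIFFER
  Position 3: 'e' vs 'b' => DIFFER
  Position 4: 'd' vs 'a' => DIFFER
Positions that differ: 5

5


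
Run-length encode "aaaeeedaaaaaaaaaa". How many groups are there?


Input: aaaeeedaaaaaaaaaa
Scanning for consecutive runs:
  Group 1: 'a' x 3 (positions 0-2)
  Group 2: 'e' x 3 (positions 3-5)
  Group 3: 'd' x 1 (positions 6-6)
  Group 4: 'a' x 10 (positions 7-16)
Total groups: 4

4


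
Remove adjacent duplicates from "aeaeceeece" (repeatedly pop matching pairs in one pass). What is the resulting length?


Input: aeaeceeece
Stack-based adjacent duplicate removal:
  Read 'a': push. Stack: a
  Read 'e': push. Stack: ae
  Read 'a': push. Stack: aea
  Read 'e': push. Stack: aeae
  Read 'c': push. Stack: aeaec
  Read 'e': push. Stack: aeaece
  Read 'e': matches stack top 'e' => pop. Stack: aeaec
  Read 'e': push. Stack: aeaece
  Read 'c': push. Stack: aeaecec
  Read 'e': push. Stack: aeaecece
Final stack: "aeaecece" (length 8)

8


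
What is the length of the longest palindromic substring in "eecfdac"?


Input: "eecfdac"
Checking substrings for palindromes:
  [0:2] "ee" (len 2) => palindrome
Longest palindromic substring: "ee" with length 2

2


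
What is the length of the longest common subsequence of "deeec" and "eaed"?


LCS of "deeec" and "eaed"
DP table:
           e    a    e    d
      0    0    0    0    0
  d   0    0    0    0    1
  e   0    1    1    1    1
  e   0    1    1    2    2
  e   0    1    1    2    2
  c   0    1    1    2    2
LCS length = dp[5][4] = 2

2


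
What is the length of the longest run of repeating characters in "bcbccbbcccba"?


Input: "bcbccbbcccba"
Scanning for longest run:
  Position 1 ('c'): new char, reset run to 1
  Position 2 ('b'): new char, reset run to 1
  Position 3 ('c'): new char, reset run to 1
  Position 4 ('c'): continues run of 'c', length=2
  Position 5 ('b'): new char, reset run to 1
  Position 6 ('b'): continues run of 'b', length=2
  Position 7 ('c'): new char, reset run to 1
  Position 8 ('c'): continues run of 'c', length=2
  Position 9 ('c'): continues run of 'c', length=3
  Position 10 ('b'): new char, reset run to 1
  Position 11 ('a'): new char, reset run to 1
Longest run: 'c' with length 3

3


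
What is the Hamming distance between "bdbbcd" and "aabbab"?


Comparing "bdbbcd" and "aabbab" position by position:
  Position 0: 'b' vs 'a' => differ
  Position 1: 'd' vs 'a' => differ
  Position 2: 'b' vs 'b' => same
  Position 3: 'b' vs 'b' => same
  Position 4: 'c' vs 'a' => differ
  Position 5: 'd' vs 'b' => differ
Total differences (Hamming distance): 4

4


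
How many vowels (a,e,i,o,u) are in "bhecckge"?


Input: bhecckge
Checking each character:
  'b' at position 0: consonant
  'h' at position 1: consonant
  'e' at position 2: vowel (running total: 1)
  'c' at position 3: consonant
  'c' at position 4: consonant
  'k' at position 5: consonant
  'g' at position 6: consonant
  'e' at position 7: vowel (running total: 2)
Total vowels: 2

2


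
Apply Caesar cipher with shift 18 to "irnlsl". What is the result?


Caesar cipher: shift "irnlsl" by 18
  'i' (pos 8) + 18 = pos 0 = 'a'
  'r' (pos 17) + 18 = pos 9 = 'j'
  'n' (pos 13) + 18 = pos 5 = 'f'
  'l' (pos 11) + 18 = pos 3 = 'd'
  's' (pos 18) + 18 = pos 10 = 'k'
  'l' (pos 11) + 18 = pos 3 = 'd'
Result: ajfdkd

ajfdkd


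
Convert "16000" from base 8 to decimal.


Input: "16000" in base 8
Positional expansion:
  Digit '1' (value 1) x 8^4 = 4096
  Digit '6' (value 6) x 8^3 = 3072
  Digit '0' (value 0) x 8^2 = 0
  Digit '0' (value 0) x 8^1 = 0
  Digit '0' (value 0) x 8^0 = 0
Sum = 7168

7168


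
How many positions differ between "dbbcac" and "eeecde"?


Comparing "dbbcac" and "eeecde" position by position:
  Position 0: 'd' vs 'e' => DIFFER
  Position 1: 'b' vs 'e' => DIFFER
  Position 2: 'b' vs 'e' => DIFFER
  Position 3: 'c' vs 'c' => same
  Position 4: 'a' vs 'd' => DIFFER
  Position 5: 'c' vs 'e' => DIFFER
Positions that differ: 5

5


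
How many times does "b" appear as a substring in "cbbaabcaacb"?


Searching for "b" in "cbbaabcaacb"
Scanning each position:
  Position 0: "c" => no
  Position 1: "b" => MATCH
  Position 2: "b" => MATCH
  Position 3: "a" => no
  Position 4: "a" => no
  Position 5: "b" => MATCH
  Position 6: "c" => no
  Position 7: "a" => no
  Position 8: "a" => no
  Position 9: "c" => no
  Position 10: "b" => MATCH
Total occurrences: 4

4


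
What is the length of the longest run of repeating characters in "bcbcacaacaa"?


Input: "bcbcacaacaa"
Scanning for longest run:
  Position 1 ('c'): new char, reset run to 1
  Position 2 ('b'): new char, reset run to 1
  Position 3 ('c'): new char, reset run to 1
  Position 4 ('a'): new char, reset run to 1
  Position 5 ('c'): new char, reset run to 1
  Position 6 ('a'): new char, reset run to 1
  Position 7 ('a'): continues run of 'a', length=2
  Position 8 ('c'): new char, reset run to 1
  Position 9 ('a'): new char, reset run to 1
  Position 10 ('a'): continues run of 'a', length=2
Longest run: 'a' with length 2

2


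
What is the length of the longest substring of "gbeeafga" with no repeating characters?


Input: "gbeeafga"
Sliding window (track last position of each char):
  Position 0 ('g'): window [0,0] length 1 -- new best
  Position 1 ('b'): window [0,1] length 2 -- new best
  Position 2 ('e'): window [0,2] length 3 -- new best
  Position 3 ('e'): repeat (last at 2), move window start to 3
  Position 3 ('e'): window [3,3] length 1
  Position 4 ('a'): window [3,4] length 2
  Position 5 ('f'): window [3,5] length 3
  Position 6 ('g'): window [3,6] length 4 -- new best
  Position 7 ('a'): repeat (last at 4), move window start to 5
  Position 7 ('a'): window [5,7] length 3
Longest substring with no repeats: "eafg" with length 4

4


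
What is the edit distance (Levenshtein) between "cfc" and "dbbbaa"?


Computing edit distance: "cfc" -> "dbbbaa"
DP table:
           d    b    b    b    a    a
      0    1    2    3    4    5    6
  c   1    1    2    3    4    5    6
  f   2    2    2    3    4    5    6
  c   3    3    3    3    4    5    6
Edit distance = dp[3][6] = 6

6


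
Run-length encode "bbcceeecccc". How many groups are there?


Input: bbcceeecccc
Scanning for consecutive runs:
  Group 1: 'b' x 2 (positions 0-1)
  Group 2: 'c' x 2 (positions 2-3)
  Group 3: 'e' x 3 (positions 4-6)
  Group 4: 'c' x 4 (positions 7-10)
Total groups: 4

4


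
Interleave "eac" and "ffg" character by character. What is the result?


Interleaving "eac" and "ffg":
  Position 0: 'e' from first, 'f' from second => "ef"
  Position 1: 'a' from first, 'f' from second => "af"
  Position 2: 'c' from first, 'g' from second => "cg"
Result: efafcg

efafcg


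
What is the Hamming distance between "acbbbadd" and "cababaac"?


Comparing "acbbbadd" and "cababaac" position by position:
  Position 0: 'a' vs 'c' => differ
  Position 1: 'c' vs 'a' => differ
  Position 2: 'b' vs 'b' => same
  Position 3: 'b' vs 'a' => differ
  Position 4: 'b' vs 'b' => same
  Position 5: 'a' vs 'a' => same
  Position 6: 'd' vs 'a' => differ
  Position 7: 'd' vs 'c' => differ
Total differences (Hamming distance): 5

5


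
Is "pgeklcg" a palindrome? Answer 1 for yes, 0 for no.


Input: pgeklcg
Reversed: gclkegp
  Compare pos 0 ('p') with pos 6 ('g'): MISMATCH
  Compare pos 1 ('g') with pos 5 ('c'): MISMATCH
  Compare pos 2 ('e') with pos 4 ('l'): MISMATCH
Result: not a palindrome

0


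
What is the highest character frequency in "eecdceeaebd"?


Input: eecdceeaebd
Character counts:
  'a': 1
  'b': 1
  'c': 2
  'd': 2
  'e': 5
Maximum frequency: 5

5


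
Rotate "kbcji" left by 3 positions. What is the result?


Input: "kbcji", rotate left by 3
First 3 characters: "kbc"
Remaining characters: "ji"
Concatenate remaining + first: "ji" + "kbc" = "jikbc"

jikbc


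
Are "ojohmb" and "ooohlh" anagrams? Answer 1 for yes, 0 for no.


Strings: "ojohmb", "ooohlh"
Sorted first:  bhjmoo
Sorted second: hhlooo
Differ at position 0: 'b' vs 'h' => not anagrams

0


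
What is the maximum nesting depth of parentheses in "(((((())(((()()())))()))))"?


Input: "(((((())(((()()())))()))))"
Tracking depth:
  Position 0 '(': depth becomes 1
  Position 1 '(': depth becomes 2
  Position 2 '(': depth becomes 3
  Position 3 '(': depth becomes 4
  Position 4 '(': depth becomes 5
  Position 5 '(': depth becomes 6
  Position 6 ')': depth becomes 5
  Position 7 ')': depth becomes 4
  Position 8 '(': depth becomes 5
  Position 9 '(': depth becomes 6
  Position 10 '(': depth becomes 7
  Position 11 '(': depth becomes 8
  Position 12 ')': depth becomes 7
  Position 13 '(': depth becomes 8
  Position 14 ')': depth becomes 7
  Position 15 '(': depth becomes 8
  Position 16 ')': depth becomes 7
  Position 17 ')': depth becomes 6
  Position 18 ')': depth becomes 5
  Position 19 ')': depth becomes 4
  Position 20 '(': depth becomes 5
  Position 21 ')': depth becomes 4
  Position 22 ')': depth becomes 3
  Position 23 ')': depth becomes 2
  Position 24 ')': depth becomes 1
  Position 25 ')': depth becomes 0
Maximum depth reached: 8

8


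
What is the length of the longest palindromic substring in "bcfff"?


Input: "bcfff"
Checking substrings for palindromes:
  [2:5] "fff" (len 3) => palindrome
  [2:4] "ff" (len 2) => palindrome
  [3:5] "ff" (len 2) => palindrome
Longest palindromic substring: "fff" with length 3

3


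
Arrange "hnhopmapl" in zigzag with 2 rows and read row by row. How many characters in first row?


Zigzag "hnhopmapl" into 2 rows:
Placing characters:
  'h' => row 0
  'n' => row 1
  'h' => row 0
  'o' => row 1
  'p' => row 0
  'm' => row 1
  'a' => row 0
  'p' => row 1
  'l' => row 0
Rows:
  Row 0: "hhpal"
  Row 1: "nomp"
First row length: 5

5


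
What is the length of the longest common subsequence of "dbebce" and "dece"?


LCS of "dbebce" and "dece"
DP table:
           d    e    c    e
      0    0    0    0    0
  d   0    1    1    1    1
  b   0    1    1    1    1
  e   0    1    2    2    2
  b   0    1    2    2    2
  c   0    1    2    3    3
  e   0    1    2    3    4
LCS length = dp[6][4] = 4

4
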